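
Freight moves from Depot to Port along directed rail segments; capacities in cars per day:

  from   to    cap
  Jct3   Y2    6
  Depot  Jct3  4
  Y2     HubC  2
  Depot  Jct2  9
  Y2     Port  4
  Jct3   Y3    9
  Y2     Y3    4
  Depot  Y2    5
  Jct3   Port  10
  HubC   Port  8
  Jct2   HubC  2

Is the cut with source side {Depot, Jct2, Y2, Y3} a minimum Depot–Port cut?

Given cut capacity: 4 + 2 + 2 + 4 = 12.
Augment Depot→Jct3→Port: bottleneck 4, flow now 4.
Augment Depot→Y2→Port: bottleneck 4, flow now 8.
Augment Depot→Jct2→HubC→Port: bottleneck 2, flow now 10.
Augment Depot→Y2→HubC→Port: bottleneck 1, flow now 11.
No augmenting path remains; maximum flow = 11.
In the residual graph, reachable from Depot: {Depot, Jct2}.
Min-cut edges: Depot→Jct3 (4), Depot→Y2 (5), Jct2→HubC (2); capacity 4 + 5 + 2 = 11.
Cut capacity 12 exceeds the max flow 11, so it is not minimum.

No — its capacity is 12, but the minimum cut has capacity 11.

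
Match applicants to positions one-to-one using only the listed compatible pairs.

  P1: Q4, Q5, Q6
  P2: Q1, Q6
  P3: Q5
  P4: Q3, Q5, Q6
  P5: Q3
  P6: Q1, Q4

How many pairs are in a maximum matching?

Unit-capacity flow: source→left, listed edges, right→sink; max matching = max flow.
Augmenting path P1→Q4 (+1); matched 1.
Augmenting path P2→Q1 (+1); matched 2.
Augmenting path P3→Q5 (+1); matched 3.
Augmenting path P4→Q3 (+1); matched 4.
Augmenting path P5→Q3→P4→Q6 (+1); matched 5.
No augmenting path remains; maximum matching = 5.
König certificate: {Q1, Q3, Q4, Q5, Q6} is a vertex cover of size 5 (every listed pair touches it), so no matching can be larger.

5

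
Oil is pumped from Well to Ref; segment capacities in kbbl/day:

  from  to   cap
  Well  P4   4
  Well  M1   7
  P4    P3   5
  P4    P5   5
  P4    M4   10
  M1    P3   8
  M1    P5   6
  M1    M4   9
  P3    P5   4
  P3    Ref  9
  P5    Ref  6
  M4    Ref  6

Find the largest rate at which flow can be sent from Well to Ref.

11

Augment Well→P4→P3→Ref: bottleneck 4, flow now 4.
Augment Well→M1→P3→Ref: bottleneck 5, flow now 9.
Augment Well→M1→P5→Ref: bottleneck 2, flow now 11.
No augmenting path remains; maximum flow = 11.
In the residual graph, reachable from Well: {Well}.
Min-cut edges: Well→P4 (4), Well→M1 (7); capacity 4 + 7 = 11.
This cut is saturated, so no flow can exceed 11.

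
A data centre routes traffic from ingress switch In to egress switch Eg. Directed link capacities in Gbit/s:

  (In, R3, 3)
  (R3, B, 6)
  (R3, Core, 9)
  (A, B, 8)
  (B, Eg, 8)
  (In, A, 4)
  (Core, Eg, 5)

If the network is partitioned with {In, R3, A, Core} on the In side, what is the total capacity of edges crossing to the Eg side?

Edges leaving {In, R3, A, Core}: R3→B (6), A→B (8), Core→Eg (5).
Cut capacity = 6 + 8 + 5 = 19.

19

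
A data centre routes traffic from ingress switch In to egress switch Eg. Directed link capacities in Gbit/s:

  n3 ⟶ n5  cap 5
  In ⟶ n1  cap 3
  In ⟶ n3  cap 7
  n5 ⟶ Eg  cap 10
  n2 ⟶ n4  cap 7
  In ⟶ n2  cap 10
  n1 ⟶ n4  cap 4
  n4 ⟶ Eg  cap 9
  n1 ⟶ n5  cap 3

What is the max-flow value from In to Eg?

15

Augment In→n1→n4→Eg: bottleneck 3, flow now 3.
Augment In→n2→n4→Eg: bottleneck 6, flow now 9.
Augment In→n3→n5→Eg: bottleneck 5, flow now 14.
Augment In→n2→n4→n1→n5→Eg: bottleneck 1, flow now 15. (uses reverse residual edge)
No augmenting path remains; maximum flow = 15.
In the residual graph, reachable from In: {In, n2, n3}.
Min-cut edges: In→n1 (3), n2→n4 (7), n3→n5 (5); capacity 3 + 7 + 5 = 15.
This cut is saturated, so no flow can exceed 15.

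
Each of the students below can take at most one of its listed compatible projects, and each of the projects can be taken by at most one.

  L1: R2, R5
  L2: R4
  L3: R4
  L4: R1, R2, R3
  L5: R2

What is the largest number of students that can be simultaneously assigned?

Unit-capacity flow: source→left, listed edges, right→sink; max matching = max flow.
Augmenting path L1→R2 (+1); matched 1.
Augmenting path L2→R4 (+1); matched 2.
Augmenting path L4→R1 (+1); matched 3.
Augmenting path L5→R2→L1→R5 (+1); matched 4.
No augmenting path remains; maximum matching = 4.
König certificate: {L1, L4, L5, R4} is a vertex cover of size 4 (every listed pair touches it), so no matching can be larger.

4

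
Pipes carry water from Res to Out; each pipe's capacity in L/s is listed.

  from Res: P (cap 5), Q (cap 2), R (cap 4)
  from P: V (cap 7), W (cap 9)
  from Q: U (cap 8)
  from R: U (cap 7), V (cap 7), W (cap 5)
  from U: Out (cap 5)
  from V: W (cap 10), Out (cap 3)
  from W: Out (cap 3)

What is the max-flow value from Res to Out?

Augment Res→P→V→Out: bottleneck 3, flow now 3.
Augment Res→P→W→Out: bottleneck 2, flow now 5.
Augment Res→Q→U→Out: bottleneck 2, flow now 7.
Augment Res→R→U→Out: bottleneck 3, flow now 10.
Augment Res→R→W→Out: bottleneck 1, flow now 11.
No augmenting path remains; maximum flow = 11.
In the residual graph, reachable from Res: {Res}.
Min-cut edges: Res→P (5), Res→Q (2), Res→R (4); capacity 5 + 2 + 4 = 11.
This cut is saturated, so no flow can exceed 11.

11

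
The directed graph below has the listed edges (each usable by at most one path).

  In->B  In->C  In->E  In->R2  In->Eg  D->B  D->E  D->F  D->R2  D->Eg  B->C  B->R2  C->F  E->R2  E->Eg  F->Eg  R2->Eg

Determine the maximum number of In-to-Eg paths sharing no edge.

Assign every edge capacity 1; by Menger, the answer equals the max flow.
Path In→Eg (+1); total 1.
Path In→E→Eg (+1); total 2.
Path In→R2→Eg (+1); total 3.
Path In→C→F→Eg (+1); total 4.
No residual In→Eg path; max flow = 4.
Certifying cut of size 4: {C→F, In→E, In→Eg, R2→Eg}.

4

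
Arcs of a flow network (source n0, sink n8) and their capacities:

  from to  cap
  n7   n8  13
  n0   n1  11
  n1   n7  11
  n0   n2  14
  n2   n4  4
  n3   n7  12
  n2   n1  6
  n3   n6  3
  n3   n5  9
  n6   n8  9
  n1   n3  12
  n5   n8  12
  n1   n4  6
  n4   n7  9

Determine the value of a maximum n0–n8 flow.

21

Augment n0→n1→n7→n8: bottleneck 11, flow now 11.
Augment n0→n2→n4→n7→n8: bottleneck 2, flow now 13.
Augment n0→n2→n1→n3→n5→n8: bottleneck 6, flow now 19.
Augment n0→n2→n4→n7→n1→n3→n5→n8: bottleneck 2, flow now 21. (uses reverse residual edge)
No augmenting path remains; maximum flow = 21.
In the residual graph, reachable from n0: {n0, n2}.
Min-cut edges: n0→n1 (11), n2→n1 (6), n2→n4 (4); capacity 11 + 6 + 4 = 21.
This cut is saturated, so no flow can exceed 21.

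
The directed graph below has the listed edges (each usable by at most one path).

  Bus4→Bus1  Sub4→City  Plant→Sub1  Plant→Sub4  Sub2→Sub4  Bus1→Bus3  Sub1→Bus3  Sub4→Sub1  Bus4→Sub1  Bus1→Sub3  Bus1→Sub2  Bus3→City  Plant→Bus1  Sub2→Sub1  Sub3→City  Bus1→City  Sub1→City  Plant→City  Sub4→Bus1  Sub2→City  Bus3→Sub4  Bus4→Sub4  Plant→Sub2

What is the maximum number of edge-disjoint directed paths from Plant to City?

Assign every edge capacity 1; by Menger, the answer equals the max flow.
Path Plant→City (+1); total 1.
Path Plant→Bus1→City (+1); total 2.
Path Plant→Sub2→City (+1); total 3.
Path Plant→Sub1→City (+1); total 4.
Path Plant→Sub4→City (+1); total 5.
No residual Plant→City path; max flow = 5.
Certifying cut of size 5: {Plant→Bus1, Plant→City, Plant→Sub1, Plant→Sub2, Plant→Sub4}.

5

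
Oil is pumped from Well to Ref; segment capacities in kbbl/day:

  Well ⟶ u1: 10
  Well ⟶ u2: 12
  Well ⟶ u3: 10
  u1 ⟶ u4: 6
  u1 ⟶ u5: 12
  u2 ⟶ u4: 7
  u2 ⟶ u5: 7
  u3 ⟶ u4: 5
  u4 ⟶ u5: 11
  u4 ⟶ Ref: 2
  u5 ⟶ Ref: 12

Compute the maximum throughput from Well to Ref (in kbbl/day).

Augment Well→u1→u4→Ref: bottleneck 2, flow now 2.
Augment Well→u1→u5→Ref: bottleneck 8, flow now 10.
Augment Well→u2→u5→Ref: bottleneck 4, flow now 14.
No augmenting path remains; maximum flow = 14.
In the residual graph, reachable from Well: {Well, u1, u2, u3, u4, u5}.
Min-cut edges: u4→Ref (2), u5→Ref (12); capacity 2 + 12 = 14.
This cut is saturated, so no flow can exceed 14.

14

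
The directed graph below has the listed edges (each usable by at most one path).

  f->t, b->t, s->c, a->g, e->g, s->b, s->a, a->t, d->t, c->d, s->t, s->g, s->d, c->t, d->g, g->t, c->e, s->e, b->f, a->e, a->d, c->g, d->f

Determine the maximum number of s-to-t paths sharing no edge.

Assign every edge capacity 1; by Menger, the answer equals the max flow.
Path s→t (+1); total 1.
Path s→a→t (+1); total 2.
Path s→b→t (+1); total 3.
Path s→c→t (+1); total 4.
Path s→d→t (+1); total 5.
Path s→g→t (+1); total 6.
No residual s→t path; max flow = 6.
Certifying cut of size 6: {g→t, s→a, s→b, s→c, s→d, s→t}.

6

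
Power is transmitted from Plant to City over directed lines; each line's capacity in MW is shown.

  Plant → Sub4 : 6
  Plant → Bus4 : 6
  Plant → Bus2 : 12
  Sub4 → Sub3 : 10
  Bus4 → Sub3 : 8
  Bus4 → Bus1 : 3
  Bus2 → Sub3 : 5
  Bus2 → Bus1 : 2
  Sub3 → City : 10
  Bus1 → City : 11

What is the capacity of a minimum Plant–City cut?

Augment Plant→Sub4→Sub3→City: bottleneck 6, flow now 6.
Augment Plant→Bus4→Sub3→City: bottleneck 4, flow now 10.
Augment Plant→Bus4→Bus1→City: bottleneck 2, flow now 12.
Augment Plant→Bus2→Bus1→City: bottleneck 2, flow now 14.
Augment Plant→Bus2→Sub3→Bus4→Bus1→City: bottleneck 1, flow now 15. (uses reverse residual edge)
No augmenting path remains; maximum flow = 15.
By max-flow min-cut, the minimum cut capacity equals the max flow.
In the residual graph, reachable from Plant: {Plant, Sub4, Bus4, Bus2, Sub3}.
Min-cut edges: Bus4→Bus1 (3), Bus2→Bus1 (2), Sub3→City (10); capacity 3 + 2 + 10 = 15.

15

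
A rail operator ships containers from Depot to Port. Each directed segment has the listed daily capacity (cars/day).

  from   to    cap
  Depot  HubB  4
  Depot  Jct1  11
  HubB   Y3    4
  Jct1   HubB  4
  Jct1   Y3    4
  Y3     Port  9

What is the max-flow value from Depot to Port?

8

Augment Depot→HubB→Y3→Port: bottleneck 4, flow now 4.
Augment Depot→Jct1→Y3→Port: bottleneck 4, flow now 8.
No augmenting path remains; maximum flow = 8.
In the residual graph, reachable from Depot: {Depot, HubB, Jct1}.
Min-cut edges: HubB→Y3 (4), Jct1→Y3 (4); capacity 4 + 4 = 8.
This cut is saturated, so no flow can exceed 8.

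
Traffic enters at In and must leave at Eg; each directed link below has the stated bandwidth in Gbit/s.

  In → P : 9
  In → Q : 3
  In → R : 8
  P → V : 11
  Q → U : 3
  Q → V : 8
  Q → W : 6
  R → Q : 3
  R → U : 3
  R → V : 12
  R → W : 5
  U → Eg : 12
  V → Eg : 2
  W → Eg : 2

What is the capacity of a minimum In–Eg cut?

Augment In→P→V→Eg: bottleneck 2, flow now 2.
Augment In→Q→U→Eg: bottleneck 3, flow now 5.
Augment In→R→U→Eg: bottleneck 3, flow now 8.
Augment In→R→W→Eg: bottleneck 2, flow now 10.
No augmenting path remains; maximum flow = 10.
By max-flow min-cut, the minimum cut capacity equals the max flow.
In the residual graph, reachable from In: {In, P, Q, R, V, W}.
Min-cut edges: Q→U (3), R→U (3), V→Eg (2), W→Eg (2); capacity 3 + 3 + 2 + 2 = 10.

10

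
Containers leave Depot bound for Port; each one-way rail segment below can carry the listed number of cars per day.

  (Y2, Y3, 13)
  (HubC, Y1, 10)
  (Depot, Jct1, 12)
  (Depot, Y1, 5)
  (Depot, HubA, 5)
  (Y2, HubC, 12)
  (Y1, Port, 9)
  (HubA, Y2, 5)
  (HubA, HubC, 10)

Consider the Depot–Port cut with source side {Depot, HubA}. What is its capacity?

32

Edges leaving {Depot, HubA}: Depot→Jct1 (12), Depot→Y1 (5), HubA→Y2 (5), HubA→HubC (10).
Cut capacity = 12 + 5 + 5 + 10 = 32.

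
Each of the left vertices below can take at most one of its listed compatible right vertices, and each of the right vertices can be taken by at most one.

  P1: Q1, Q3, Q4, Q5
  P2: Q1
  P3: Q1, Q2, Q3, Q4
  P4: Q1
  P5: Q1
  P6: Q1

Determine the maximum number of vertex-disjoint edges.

Unit-capacity flow: source→left, listed edges, right→sink; max matching = max flow.
Augmenting path P1→Q1 (+1); matched 1.
Augmenting path P3→Q2 (+1); matched 2.
Augmenting path P2→Q1→P1→Q3 (+1); matched 3.
No augmenting path remains; maximum matching = 3.
König certificate: {P1, P3, Q1} is a vertex cover of size 3 (every listed pair touches it), so no matching can be larger.

3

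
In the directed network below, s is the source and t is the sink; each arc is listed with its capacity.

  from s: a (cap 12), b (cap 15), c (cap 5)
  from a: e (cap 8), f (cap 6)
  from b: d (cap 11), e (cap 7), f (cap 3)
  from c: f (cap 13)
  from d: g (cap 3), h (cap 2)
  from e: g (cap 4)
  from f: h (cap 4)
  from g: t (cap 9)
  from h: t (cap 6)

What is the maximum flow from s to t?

13

Augment s→a→e→g→t: bottleneck 4, flow now 4.
Augment s→a→f→h→t: bottleneck 4, flow now 8.
Augment s→b→d→g→t: bottleneck 3, flow now 11.
Augment s→b→d→h→t: bottleneck 2, flow now 13.
No augmenting path remains; maximum flow = 13.
In the residual graph, reachable from s: {s, a, b, c, d, e, f}.
Min-cut edges: d→g (3), d→h (2), e→g (4), f→h (4); capacity 3 + 2 + 4 + 4 = 13.
This cut is saturated, so no flow can exceed 13.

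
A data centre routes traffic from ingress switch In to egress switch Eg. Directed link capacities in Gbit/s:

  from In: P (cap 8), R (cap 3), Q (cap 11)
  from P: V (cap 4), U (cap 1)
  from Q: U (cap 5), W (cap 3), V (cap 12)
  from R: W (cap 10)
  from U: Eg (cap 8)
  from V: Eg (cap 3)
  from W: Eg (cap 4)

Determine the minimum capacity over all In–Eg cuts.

13

Augment In→P→U→Eg: bottleneck 1, flow now 1.
Augment In→P→V→Eg: bottleneck 3, flow now 4.
Augment In→Q→U→Eg: bottleneck 5, flow now 9.
Augment In→Q→W→Eg: bottleneck 3, flow now 12.
Augment In→R→W→Eg: bottleneck 1, flow now 13.
No augmenting path remains; maximum flow = 13.
By max-flow min-cut, the minimum cut capacity equals the max flow.
In the residual graph, reachable from In: {In, P, Q, R, V, W}.
Min-cut edges: P→U (1), Q→U (5), V→Eg (3), W→Eg (4); capacity 1 + 5 + 3 + 4 = 13.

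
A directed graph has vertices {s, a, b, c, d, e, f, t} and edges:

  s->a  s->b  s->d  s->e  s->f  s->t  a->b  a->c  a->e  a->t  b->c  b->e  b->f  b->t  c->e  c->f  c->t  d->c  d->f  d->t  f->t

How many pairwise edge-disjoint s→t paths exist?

5

Assign every edge capacity 1; by Menger, the answer equals the max flow.
Path s→t (+1); total 1.
Path s→a→t (+1); total 2.
Path s→b→t (+1); total 3.
Path s→d→t (+1); total 4.
Path s→f→t (+1); total 5.
No residual s→t path; max flow = 5.
Certifying cut of size 5: {s→a, s→b, s→d, s→f, s→t}.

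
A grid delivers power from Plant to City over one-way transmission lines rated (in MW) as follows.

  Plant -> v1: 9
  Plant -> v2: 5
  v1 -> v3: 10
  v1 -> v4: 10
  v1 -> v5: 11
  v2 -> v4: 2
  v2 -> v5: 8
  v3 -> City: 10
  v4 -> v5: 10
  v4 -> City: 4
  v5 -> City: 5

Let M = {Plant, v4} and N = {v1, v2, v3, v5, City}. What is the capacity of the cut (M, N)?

28

Edges leaving {Plant, v4}: Plant→v1 (9), Plant→v2 (5), v4→v5 (10), v4→City (4).
Cut capacity = 9 + 5 + 10 + 4 = 28.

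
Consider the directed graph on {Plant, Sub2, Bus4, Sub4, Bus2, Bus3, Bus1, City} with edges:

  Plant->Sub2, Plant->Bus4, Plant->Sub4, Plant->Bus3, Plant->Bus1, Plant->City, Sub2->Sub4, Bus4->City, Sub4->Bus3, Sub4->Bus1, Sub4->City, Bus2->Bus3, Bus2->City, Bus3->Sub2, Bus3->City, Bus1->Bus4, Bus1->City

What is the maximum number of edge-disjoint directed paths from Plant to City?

5

Assign every edge capacity 1; by Menger, the answer equals the max flow.
Path Plant→City (+1); total 1.
Path Plant→Bus4→City (+1); total 2.
Path Plant→Sub4→City (+1); total 3.
Path Plant→Bus3→City (+1); total 4.
Path Plant→Bus1→City (+1); total 5.
No residual Plant→City path; max flow = 5.
Certifying cut of size 5: {Bus1→City, Bus3→City, Bus4→City, Plant→City, Sub4→City}.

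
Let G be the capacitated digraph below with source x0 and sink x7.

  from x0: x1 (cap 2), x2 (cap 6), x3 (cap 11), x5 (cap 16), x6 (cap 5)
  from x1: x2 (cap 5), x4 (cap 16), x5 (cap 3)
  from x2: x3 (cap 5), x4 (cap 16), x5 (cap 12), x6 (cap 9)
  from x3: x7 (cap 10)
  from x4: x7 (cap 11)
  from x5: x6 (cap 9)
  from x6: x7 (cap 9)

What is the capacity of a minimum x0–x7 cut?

27

Augment x0→x3→x7: bottleneck 10, flow now 10.
Augment x0→x6→x7: bottleneck 5, flow now 15.
Augment x0→x1→x4→x7: bottleneck 2, flow now 17.
Augment x0→x2→x4→x7: bottleneck 6, flow now 23.
Augment x0→x5→x6→x7: bottleneck 4, flow now 27.
No augmenting path remains; maximum flow = 27.
By max-flow min-cut, the minimum cut capacity equals the max flow.
In the residual graph, reachable from x0: {x0, x3, x5, x6}.
Min-cut edges: x0→x1 (2), x0→x2 (6), x3→x7 (10), x6→x7 (9); capacity 2 + 6 + 10 + 9 = 27.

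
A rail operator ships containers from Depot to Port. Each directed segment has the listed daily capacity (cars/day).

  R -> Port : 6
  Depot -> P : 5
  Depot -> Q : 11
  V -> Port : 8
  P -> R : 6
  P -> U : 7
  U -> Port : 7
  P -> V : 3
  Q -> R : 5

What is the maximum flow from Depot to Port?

10

Augment Depot→P→R→Port: bottleneck 5, flow now 5.
Augment Depot→Q→R→Port: bottleneck 1, flow now 6.
Augment Depot→Q→R→P→U→Port: bottleneck 4, flow now 10. (uses reverse residual edge)
No augmenting path remains; maximum flow = 10.
In the residual graph, reachable from Depot: {Depot, Q}.
Min-cut edges: Depot→P (5), Q→R (5); capacity 5 + 5 = 10.
This cut is saturated, so no flow can exceed 10.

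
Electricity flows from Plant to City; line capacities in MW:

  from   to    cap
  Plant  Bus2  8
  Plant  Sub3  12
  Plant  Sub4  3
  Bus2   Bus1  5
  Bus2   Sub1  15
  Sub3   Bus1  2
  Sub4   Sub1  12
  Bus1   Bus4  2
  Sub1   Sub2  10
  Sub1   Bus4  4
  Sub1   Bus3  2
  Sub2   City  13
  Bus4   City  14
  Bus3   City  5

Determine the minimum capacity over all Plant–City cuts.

Augment Plant→Bus2→Bus1→Bus4→City: bottleneck 2, flow now 2.
Augment Plant→Bus2→Sub1→Sub2→City: bottleneck 6, flow now 8.
Augment Plant→Sub4→Sub1→Sub2→City: bottleneck 3, flow now 11.
Augment Plant→Sub3→Bus1→Bus2→Sub1→Sub2→City: bottleneck 1, flow now 12. (uses reverse residual edge)
Augment Plant→Sub3→Bus1→Bus2→Sub1→Bus4→City: bottleneck 1, flow now 13. (uses reverse residual edge)
No augmenting path remains; maximum flow = 13.
By max-flow min-cut, the minimum cut capacity equals the max flow.
In the residual graph, reachable from Plant: {Plant, Sub3}.
Min-cut edges: Plant→Bus2 (8), Plant→Sub4 (3), Sub3→Bus1 (2); capacity 8 + 3 + 2 = 13.

13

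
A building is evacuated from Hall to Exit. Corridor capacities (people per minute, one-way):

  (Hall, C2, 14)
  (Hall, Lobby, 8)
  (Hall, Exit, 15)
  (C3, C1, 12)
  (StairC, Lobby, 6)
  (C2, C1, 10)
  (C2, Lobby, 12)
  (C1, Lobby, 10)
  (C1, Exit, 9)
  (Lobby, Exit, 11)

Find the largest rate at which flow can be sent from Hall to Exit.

35

Augment Hall→Exit: bottleneck 15, flow now 15.
Augment Hall→Lobby→Exit: bottleneck 8, flow now 23.
Augment Hall→C2→C1→Exit: bottleneck 9, flow now 32.
Augment Hall→C2→Lobby→Exit: bottleneck 3, flow now 35.
No augmenting path remains; maximum flow = 35.
In the residual graph, reachable from Hall: {Hall, C2, C1, Lobby}.
Min-cut edges: Hall→Exit (15), C1→Exit (9), Lobby→Exit (11); capacity 15 + 9 + 11 = 35.
This cut is saturated, so no flow can exceed 35.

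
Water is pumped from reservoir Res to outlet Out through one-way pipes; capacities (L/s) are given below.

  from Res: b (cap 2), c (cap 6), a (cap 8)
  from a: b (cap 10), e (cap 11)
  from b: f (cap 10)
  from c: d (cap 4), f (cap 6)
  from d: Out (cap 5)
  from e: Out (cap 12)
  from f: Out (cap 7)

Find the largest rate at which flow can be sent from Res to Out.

16

Augment Res→a→e→Out: bottleneck 8, flow now 8.
Augment Res→b→f→Out: bottleneck 2, flow now 10.
Augment Res→c→d→Out: bottleneck 4, flow now 14.
Augment Res→c→f→Out: bottleneck 2, flow now 16.
No augmenting path remains; maximum flow = 16.
In the residual graph, reachable from Res: {Res}.
Min-cut edges: Res→a (8), Res→b (2), Res→c (6); capacity 8 + 2 + 6 = 16.
This cut is saturated, so no flow can exceed 16.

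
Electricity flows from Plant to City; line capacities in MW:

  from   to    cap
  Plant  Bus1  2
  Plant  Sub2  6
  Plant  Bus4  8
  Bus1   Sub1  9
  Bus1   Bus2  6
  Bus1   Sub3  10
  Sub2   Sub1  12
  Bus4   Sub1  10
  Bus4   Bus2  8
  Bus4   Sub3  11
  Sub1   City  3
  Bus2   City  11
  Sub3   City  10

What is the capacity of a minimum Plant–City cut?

13

Augment Plant→Bus1→Sub1→City: bottleneck 2, flow now 2.
Augment Plant→Sub2→Sub1→City: bottleneck 1, flow now 3.
Augment Plant→Bus4→Bus2→City: bottleneck 8, flow now 11.
Augment Plant→Sub2→Sub1→Bus1→Bus2→City: bottleneck 2, flow now 13. (uses reverse residual edge)
No augmenting path remains; maximum flow = 13.
By max-flow min-cut, the minimum cut capacity equals the max flow.
In the residual graph, reachable from Plant: {Plant, Sub2, Sub1}.
Min-cut edges: Plant→Bus1 (2), Plant→Bus4 (8), Sub1→City (3); capacity 2 + 8 + 3 = 13.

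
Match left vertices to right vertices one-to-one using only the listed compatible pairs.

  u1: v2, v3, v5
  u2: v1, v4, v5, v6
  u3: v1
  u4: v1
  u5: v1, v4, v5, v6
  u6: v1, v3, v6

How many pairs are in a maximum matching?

5

Unit-capacity flow: source→left, listed edges, right→sink; max matching = max flow.
Augmenting path u1→v2 (+1); matched 1.
Augmenting path u2→v1 (+1); matched 2.
Augmenting path u5→v4 (+1); matched 3.
Augmenting path u6→v3 (+1); matched 4.
Augmenting path u3→v1→u2→v5 (+1); matched 5.
No augmenting path remains; maximum matching = 5.
König certificate: {u1, u2, u5, u6, v1} is a vertex cover of size 5 (every listed pair touches it), so no matching can be larger.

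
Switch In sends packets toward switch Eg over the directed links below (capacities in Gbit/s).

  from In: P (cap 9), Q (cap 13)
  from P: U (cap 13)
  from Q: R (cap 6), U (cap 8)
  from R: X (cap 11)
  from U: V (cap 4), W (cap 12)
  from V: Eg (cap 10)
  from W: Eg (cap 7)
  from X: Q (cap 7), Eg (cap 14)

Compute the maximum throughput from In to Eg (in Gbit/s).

Augment In→P→U→V→Eg: bottleneck 4, flow now 4.
Augment In→P→U→W→Eg: bottleneck 5, flow now 9.
Augment In→Q→R→X→Eg: bottleneck 6, flow now 15.
Augment In→Q→U→W→Eg: bottleneck 2, flow now 17.
No augmenting path remains; maximum flow = 17.
In the residual graph, reachable from In: {In, P, Q, U, W}.
Min-cut edges: Q→R (6), U→V (4), W→Eg (7); capacity 6 + 4 + 7 = 17.
This cut is saturated, so no flow can exceed 17.

17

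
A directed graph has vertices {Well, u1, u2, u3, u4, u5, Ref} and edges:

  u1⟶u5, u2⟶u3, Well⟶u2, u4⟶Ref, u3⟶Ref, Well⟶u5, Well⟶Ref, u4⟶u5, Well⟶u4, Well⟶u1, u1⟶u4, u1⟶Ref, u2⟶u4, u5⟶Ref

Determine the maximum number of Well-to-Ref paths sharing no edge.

5

Assign every edge capacity 1; by Menger, the answer equals the max flow.
Path Well→Ref (+1); total 1.
Path Well→u1→Ref (+1); total 2.
Path Well→u4→Ref (+1); total 3.
Path Well→u5→Ref (+1); total 4.
Path Well→u2→u3→Ref (+1); total 5.
No residual Well→Ref path; max flow = 5.
Certifying cut of size 5: {Well→Ref, Well→u1, Well→u2, Well→u4, Well→u5}.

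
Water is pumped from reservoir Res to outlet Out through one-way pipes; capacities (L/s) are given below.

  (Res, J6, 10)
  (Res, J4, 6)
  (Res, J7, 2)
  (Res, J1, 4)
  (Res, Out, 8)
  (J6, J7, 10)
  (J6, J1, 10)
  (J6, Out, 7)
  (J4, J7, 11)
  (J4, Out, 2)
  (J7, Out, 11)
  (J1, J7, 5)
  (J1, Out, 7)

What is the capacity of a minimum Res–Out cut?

30

Augment Res→Out: bottleneck 8, flow now 8.
Augment Res→J6→Out: bottleneck 7, flow now 15.
Augment Res→J4→Out: bottleneck 2, flow now 17.
Augment Res→J7→Out: bottleneck 2, flow now 19.
Augment Res→J1→Out: bottleneck 4, flow now 23.
Augment Res→J6→J7→Out: bottleneck 3, flow now 26.
Augment Res→J4→J7→Out: bottleneck 4, flow now 30.
No augmenting path remains; maximum flow = 30.
By max-flow min-cut, the minimum cut capacity equals the max flow.
In the residual graph, reachable from Res: {Res}.
Min-cut edges: Res→J6 (10), Res→J4 (6), Res→J7 (2), Res→J1 (4), Res→Out (8); capacity 10 + 6 + 2 + 4 + 8 = 30.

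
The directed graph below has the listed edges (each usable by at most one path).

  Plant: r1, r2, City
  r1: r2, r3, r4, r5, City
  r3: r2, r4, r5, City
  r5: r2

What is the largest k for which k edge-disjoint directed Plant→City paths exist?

Assign every edge capacity 1; by Menger, the answer equals the max flow.
Path Plant→City (+1); total 1.
Path Plant→r1→City (+1); total 2.
No residual Plant→City path; max flow = 2.
Certifying cut of size 2: {Plant→City, Plant→r1}.

2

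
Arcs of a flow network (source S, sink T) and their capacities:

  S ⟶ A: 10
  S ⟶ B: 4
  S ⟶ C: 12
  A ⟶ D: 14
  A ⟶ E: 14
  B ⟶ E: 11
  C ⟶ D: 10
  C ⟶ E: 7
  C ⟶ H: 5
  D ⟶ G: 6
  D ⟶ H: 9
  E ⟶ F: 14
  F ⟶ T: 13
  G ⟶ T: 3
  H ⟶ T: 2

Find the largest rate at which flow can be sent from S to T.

18

Augment S→C→H→T: bottleneck 2, flow now 2.
Augment S→A→D→G→T: bottleneck 3, flow now 5.
Augment S→A→E→F→T: bottleneck 7, flow now 12.
Augment S→B→E→F→T: bottleneck 4, flow now 16.
Augment S→C→E→F→T: bottleneck 2, flow now 18.
No augmenting path remains; maximum flow = 18.
In the residual graph, reachable from S: {S, A, B, C, D, E, F, G, H}.
Min-cut edges: F→T (13), G→T (3), H→T (2); capacity 13 + 3 + 2 = 18.
This cut is saturated, so no flow can exceed 18.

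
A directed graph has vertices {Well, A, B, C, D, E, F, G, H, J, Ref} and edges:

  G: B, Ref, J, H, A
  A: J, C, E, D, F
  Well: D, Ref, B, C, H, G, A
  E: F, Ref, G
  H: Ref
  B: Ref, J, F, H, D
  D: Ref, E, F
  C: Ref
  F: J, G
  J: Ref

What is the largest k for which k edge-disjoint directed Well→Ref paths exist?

7

Assign every edge capacity 1; by Menger, the answer equals the max flow.
Path Well→Ref (+1); total 1.
Path Well→B→Ref (+1); total 2.
Path Well→C→Ref (+1); total 3.
Path Well→D→Ref (+1); total 4.
Path Well→G→Ref (+1); total 5.
Path Well→H→Ref (+1); total 6.
Path Well→A→E→Ref (+1); total 7.
No residual Well→Ref path; max flow = 7.
Certifying cut of size 7: {Well→A, Well→B, Well→C, Well→D, Well→G, Well→H, Well→Ref}.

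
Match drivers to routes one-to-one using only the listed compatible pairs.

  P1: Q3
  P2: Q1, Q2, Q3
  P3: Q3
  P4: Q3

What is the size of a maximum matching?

2

Unit-capacity flow: source→left, listed edges, right→sink; max matching = max flow.
Augmenting path P1→Q3 (+1); matched 1.
Augmenting path P2→Q1 (+1); matched 2.
No augmenting path remains; maximum matching = 2.
König certificate: {P2, Q3} is a vertex cover of size 2 (every listed pair touches it), so no matching can be larger.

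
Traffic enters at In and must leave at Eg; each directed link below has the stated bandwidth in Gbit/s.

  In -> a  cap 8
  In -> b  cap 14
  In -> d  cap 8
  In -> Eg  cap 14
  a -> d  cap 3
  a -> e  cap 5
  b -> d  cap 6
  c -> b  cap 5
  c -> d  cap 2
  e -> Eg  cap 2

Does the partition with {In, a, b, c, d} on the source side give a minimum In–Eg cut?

No — its capacity is 19, but the minimum cut has capacity 16.

Given cut capacity: 14 + 5 = 19.
Augment In→Eg: bottleneck 14, flow now 14.
Augment In→a→e→Eg: bottleneck 2, flow now 16.
No augmenting path remains; maximum flow = 16.
In the residual graph, reachable from In: {In, a, b, d, e}.
Min-cut edges: In→Eg (14), e→Eg (2); capacity 14 + 2 = 16.
Cut capacity 19 exceeds the max flow 16, so it is not minimum.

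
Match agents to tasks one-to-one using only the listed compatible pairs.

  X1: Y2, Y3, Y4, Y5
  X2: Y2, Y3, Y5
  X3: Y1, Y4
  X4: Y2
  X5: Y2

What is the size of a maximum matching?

Unit-capacity flow: source→left, listed edges, right→sink; max matching = max flow.
Augmenting path X1→Y2 (+1); matched 1.
Augmenting path X2→Y3 (+1); matched 2.
Augmenting path X3→Y1 (+1); matched 3.
Augmenting path X4→Y2→X1→Y4 (+1); matched 4.
No augmenting path remains; maximum matching = 4.
König certificate: {X1, X2, X3, Y2} is a vertex cover of size 4 (every listed pair touches it), so no matching can be larger.

4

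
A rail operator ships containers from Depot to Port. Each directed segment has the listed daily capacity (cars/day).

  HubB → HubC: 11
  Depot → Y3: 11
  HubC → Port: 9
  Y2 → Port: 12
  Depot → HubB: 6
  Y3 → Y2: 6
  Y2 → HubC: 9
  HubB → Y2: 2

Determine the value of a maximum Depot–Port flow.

Augment Depot→Y3→Y2→Port: bottleneck 6, flow now 6.
Augment Depot→HubB→Y2→Port: bottleneck 2, flow now 8.
Augment Depot→HubB→HubC→Port: bottleneck 4, flow now 12.
No augmenting path remains; maximum flow = 12.
In the residual graph, reachable from Depot: {Depot, Y3}.
Min-cut edges: Depot→HubB (6), Y3→Y2 (6); capacity 6 + 6 = 12.
This cut is saturated, so no flow can exceed 12.

12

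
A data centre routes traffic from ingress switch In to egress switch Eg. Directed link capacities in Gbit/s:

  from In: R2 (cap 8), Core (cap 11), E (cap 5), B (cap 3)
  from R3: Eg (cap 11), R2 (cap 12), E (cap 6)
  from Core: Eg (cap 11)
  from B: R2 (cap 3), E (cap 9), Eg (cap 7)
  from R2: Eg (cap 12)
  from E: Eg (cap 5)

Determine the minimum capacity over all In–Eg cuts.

Augment In→Core→Eg: bottleneck 11, flow now 11.
Augment In→B→Eg: bottleneck 3, flow now 14.
Augment In→R2→Eg: bottleneck 8, flow now 22.
Augment In→E→Eg: bottleneck 5, flow now 27.
No augmenting path remains; maximum flow = 27.
By max-flow min-cut, the minimum cut capacity equals the max flow.
In the residual graph, reachable from In: {In}.
Min-cut edges: In→Core (11), In→B (3), In→R2 (8), In→E (5); capacity 11 + 3 + 8 + 5 = 27.

27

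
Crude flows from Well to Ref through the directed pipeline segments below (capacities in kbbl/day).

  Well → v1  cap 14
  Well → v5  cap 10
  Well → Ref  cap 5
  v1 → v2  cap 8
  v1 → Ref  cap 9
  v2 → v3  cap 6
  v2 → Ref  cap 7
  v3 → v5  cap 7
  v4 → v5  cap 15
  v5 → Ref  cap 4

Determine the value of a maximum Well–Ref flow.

23

Augment Well→Ref: bottleneck 5, flow now 5.
Augment Well→v1→Ref: bottleneck 9, flow now 14.
Augment Well→v5→Ref: bottleneck 4, flow now 18.
Augment Well→v1→v2→Ref: bottleneck 5, flow now 23.
No augmenting path remains; maximum flow = 23.
In the residual graph, reachable from Well: {Well, v5}.
Min-cut edges: Well→v1 (14), Well→Ref (5), v5→Ref (4); capacity 14 + 5 + 4 = 23.
This cut is saturated, so no flow can exceed 23.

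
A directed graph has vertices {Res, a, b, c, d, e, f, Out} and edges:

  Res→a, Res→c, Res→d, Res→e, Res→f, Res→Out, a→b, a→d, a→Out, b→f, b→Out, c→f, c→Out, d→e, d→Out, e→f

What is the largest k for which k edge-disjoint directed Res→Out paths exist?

4

Assign every edge capacity 1; by Menger, the answer equals the max flow.
Path Res→Out (+1); total 1.
Path Res→a→Out (+1); total 2.
Path Res→c→Out (+1); total 3.
Path Res→d→Out (+1); total 4.
No residual Res→Out path; max flow = 4.
Certifying cut of size 4: {Res→Out, Res→a, Res→c, Res→d}.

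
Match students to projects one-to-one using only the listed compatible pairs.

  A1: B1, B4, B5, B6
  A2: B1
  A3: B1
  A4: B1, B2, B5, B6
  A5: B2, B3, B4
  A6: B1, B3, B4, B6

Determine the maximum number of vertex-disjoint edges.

Unit-capacity flow: source→left, listed edges, right→sink; max matching = max flow.
Augmenting path A1→B1 (+1); matched 1.
Augmenting path A4→B2 (+1); matched 2.
Augmenting path A5→B3 (+1); matched 3.
Augmenting path A6→B4 (+1); matched 4.
Augmenting path A2→B1→A1→B5 (+1); matched 5.
No augmenting path remains; maximum matching = 5.
König certificate: {A1, A4, A5, A6, B1} is a vertex cover of size 5 (every listed pair touches it), so no matching can be larger.

5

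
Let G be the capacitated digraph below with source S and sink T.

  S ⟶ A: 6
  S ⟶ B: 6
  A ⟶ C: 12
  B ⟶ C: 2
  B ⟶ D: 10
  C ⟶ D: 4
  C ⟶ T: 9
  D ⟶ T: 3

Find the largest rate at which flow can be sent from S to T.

11

Augment S→A→C→T: bottleneck 6, flow now 6.
Augment S→B→C→T: bottleneck 2, flow now 8.
Augment S→B→D→T: bottleneck 3, flow now 11.
No augmenting path remains; maximum flow = 11.
In the residual graph, reachable from S: {S, B, D}.
Min-cut edges: S→A (6), B→C (2), D→T (3); capacity 6 + 2 + 3 = 11.
This cut is saturated, so no flow can exceed 11.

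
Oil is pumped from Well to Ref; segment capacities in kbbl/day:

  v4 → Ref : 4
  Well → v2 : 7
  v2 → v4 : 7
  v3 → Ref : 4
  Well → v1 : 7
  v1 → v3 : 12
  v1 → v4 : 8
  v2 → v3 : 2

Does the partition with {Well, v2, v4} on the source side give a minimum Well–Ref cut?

No — its capacity is 13, but the minimum cut has capacity 8.

Given cut capacity: 7 + 2 + 4 = 13.
Augment Well→v1→v3→Ref: bottleneck 4, flow now 4.
Augment Well→v1→v4→Ref: bottleneck 3, flow now 7.
Augment Well→v2→v4→Ref: bottleneck 1, flow now 8.
No augmenting path remains; maximum flow = 8.
In the residual graph, reachable from Well: {Well, v1, v2, v3, v4}.
Min-cut edges: v3→Ref (4), v4→Ref (4); capacity 4 + 4 = 8.
Cut capacity 13 exceeds the max flow 8, so it is not minimum.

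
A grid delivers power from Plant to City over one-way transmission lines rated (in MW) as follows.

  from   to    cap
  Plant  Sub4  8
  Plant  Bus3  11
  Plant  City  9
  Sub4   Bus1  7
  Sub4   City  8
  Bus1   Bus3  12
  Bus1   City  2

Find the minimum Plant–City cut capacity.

Augment Plant→City: bottleneck 9, flow now 9.
Augment Plant→Sub4→City: bottleneck 8, flow now 17.
No augmenting path remains; maximum flow = 17.
By max-flow min-cut, the minimum cut capacity equals the max flow.
In the residual graph, reachable from Plant: {Plant, Bus3}.
Min-cut edges: Plant→Sub4 (8), Plant→City (9); capacity 8 + 9 = 17.

17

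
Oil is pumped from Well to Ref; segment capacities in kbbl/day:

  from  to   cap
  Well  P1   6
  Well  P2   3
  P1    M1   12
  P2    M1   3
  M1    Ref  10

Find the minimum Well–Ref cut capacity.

Augment Well→P1→M1→Ref: bottleneck 6, flow now 6.
Augment Well→P2→M1→Ref: bottleneck 3, flow now 9.
No augmenting path remains; maximum flow = 9.
By max-flow min-cut, the minimum cut capacity equals the max flow.
In the residual graph, reachable from Well: {Well}.
Min-cut edges: Well→P1 (6), Well→P2 (3); capacity 6 + 3 = 9.

9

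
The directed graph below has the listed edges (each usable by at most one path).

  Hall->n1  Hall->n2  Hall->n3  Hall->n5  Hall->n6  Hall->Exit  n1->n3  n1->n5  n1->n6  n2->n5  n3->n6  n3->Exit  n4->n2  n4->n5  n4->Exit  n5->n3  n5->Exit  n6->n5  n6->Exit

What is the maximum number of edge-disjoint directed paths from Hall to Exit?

Assign every edge capacity 1; by Menger, the answer equals the max flow.
Path Hall→Exit (+1); total 1.
Path Hall→n3→Exit (+1); total 2.
Path Hall→n5→Exit (+1); total 3.
Path Hall→n6→Exit (+1); total 4.
No residual Hall→Exit path; max flow = 4.
Certifying cut of size 4: {Hall→Exit, n3→Exit, n5→Exit, n6→Exit}.

4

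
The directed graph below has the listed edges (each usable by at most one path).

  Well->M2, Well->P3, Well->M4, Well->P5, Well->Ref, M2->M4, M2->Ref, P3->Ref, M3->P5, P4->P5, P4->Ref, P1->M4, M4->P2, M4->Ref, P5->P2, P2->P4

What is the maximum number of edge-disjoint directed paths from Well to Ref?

Assign every edge capacity 1; by Menger, the answer equals the max flow.
Path Well→Ref (+1); total 1.
Path Well→M2→Ref (+1); total 2.
Path Well→P3→Ref (+1); total 3.
Path Well→M4→Ref (+1); total 4.
Path Well→P5→P2→P4→Ref (+1); total 5.
No residual Well→Ref path; max flow = 5.
Certifying cut of size 5: {Well→M2, Well→M4, Well→P3, Well→P5, Well→Ref}.

5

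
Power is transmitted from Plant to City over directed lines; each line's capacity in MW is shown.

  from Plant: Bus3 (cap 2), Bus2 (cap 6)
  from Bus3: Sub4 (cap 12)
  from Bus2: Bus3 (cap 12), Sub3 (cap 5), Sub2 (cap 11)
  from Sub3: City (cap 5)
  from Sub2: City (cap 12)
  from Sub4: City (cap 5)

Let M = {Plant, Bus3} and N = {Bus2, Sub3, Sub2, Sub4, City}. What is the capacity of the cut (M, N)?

18

Edges leaving {Plant, Bus3}: Plant→Bus2 (6), Bus3→Sub4 (12).
Cut capacity = 6 + 12 = 18.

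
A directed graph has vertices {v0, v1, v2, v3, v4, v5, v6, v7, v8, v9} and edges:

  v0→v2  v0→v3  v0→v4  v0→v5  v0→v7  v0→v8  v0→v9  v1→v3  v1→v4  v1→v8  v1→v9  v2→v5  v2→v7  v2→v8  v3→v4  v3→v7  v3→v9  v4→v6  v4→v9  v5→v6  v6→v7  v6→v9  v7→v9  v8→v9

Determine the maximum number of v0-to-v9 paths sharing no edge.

6

Assign every edge capacity 1; by Menger, the answer equals the max flow.
Path v0→v9 (+1); total 1.
Path v0→v3→v9 (+1); total 2.
Path v0→v4→v9 (+1); total 3.
Path v0→v7→v9 (+1); total 4.
Path v0→v8→v9 (+1); total 5.
Path v0→v5→v6→v9 (+1); total 6.
No residual v0→v9 path; max flow = 6.
Certifying cut of size 6: {v0→v3, v0→v4, v0→v9, v5→v6, v7→v9, v8→v9}.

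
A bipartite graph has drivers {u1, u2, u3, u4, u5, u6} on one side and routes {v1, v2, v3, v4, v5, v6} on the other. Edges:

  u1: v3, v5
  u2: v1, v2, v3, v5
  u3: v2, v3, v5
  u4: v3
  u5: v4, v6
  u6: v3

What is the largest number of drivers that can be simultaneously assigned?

Unit-capacity flow: source→left, listed edges, right→sink; max matching = max flow.
Augmenting path u1→v3 (+1); matched 1.
Augmenting path u2→v1 (+1); matched 2.
Augmenting path u3→v2 (+1); matched 3.
Augmenting path u5→v4 (+1); matched 4.
Augmenting path u4→v3→u1→v5 (+1); matched 5.
No augmenting path remains; maximum matching = 5.
König certificate: {u1, u2, u3, u5, v3} is a vertex cover of size 5 (every listed pair touches it), so no matching can be larger.

5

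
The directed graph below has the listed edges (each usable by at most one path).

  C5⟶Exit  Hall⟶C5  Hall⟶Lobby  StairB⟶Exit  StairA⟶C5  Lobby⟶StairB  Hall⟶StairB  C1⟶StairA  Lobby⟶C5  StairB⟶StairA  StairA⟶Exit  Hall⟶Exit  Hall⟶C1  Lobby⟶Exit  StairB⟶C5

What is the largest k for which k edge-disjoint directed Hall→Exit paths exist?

Assign every edge capacity 1; by Menger, the answer equals the max flow.
Path Hall→Exit (+1); total 1.
Path Hall→Lobby→Exit (+1); total 2.
Path Hall→StairB→Exit (+1); total 3.
Path Hall→C5→Exit (+1); total 4.
Path Hall→C1→StairA→Exit (+1); total 5.
No residual Hall→Exit path; max flow = 5.
Certifying cut of size 5: {Hall→C1, Hall→C5, Hall→Exit, Hall→Lobby, Hall→StairB}.

5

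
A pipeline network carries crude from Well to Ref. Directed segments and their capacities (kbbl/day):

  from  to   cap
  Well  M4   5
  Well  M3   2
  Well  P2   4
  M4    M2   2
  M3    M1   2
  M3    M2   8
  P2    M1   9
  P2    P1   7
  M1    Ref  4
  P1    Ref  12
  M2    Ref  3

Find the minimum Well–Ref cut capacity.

8

Augment Well→M4→M2→Ref: bottleneck 2, flow now 2.
Augment Well→M3→M1→Ref: bottleneck 2, flow now 4.
Augment Well→P2→M1→Ref: bottleneck 2, flow now 6.
Augment Well→P2→P1→Ref: bottleneck 2, flow now 8.
No augmenting path remains; maximum flow = 8.
By max-flow min-cut, the minimum cut capacity equals the max flow.
In the residual graph, reachable from Well: {Well, M4}.
Min-cut edges: Well→M3 (2), Well→P2 (4), M4→M2 (2); capacity 2 + 4 + 2 = 8.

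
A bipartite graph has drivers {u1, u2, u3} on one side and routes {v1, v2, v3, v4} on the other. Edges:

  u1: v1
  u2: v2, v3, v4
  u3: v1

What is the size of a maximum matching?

Unit-capacity flow: source→left, listed edges, right→sink; max matching = max flow.
Augmenting path u1→v1 (+1); matched 1.
Augmenting path u2→v2 (+1); matched 2.
No augmenting path remains; maximum matching = 2.
König certificate: {u2, v1} is a vertex cover of size 2 (every listed pair touches it), so no matching can be larger.

2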